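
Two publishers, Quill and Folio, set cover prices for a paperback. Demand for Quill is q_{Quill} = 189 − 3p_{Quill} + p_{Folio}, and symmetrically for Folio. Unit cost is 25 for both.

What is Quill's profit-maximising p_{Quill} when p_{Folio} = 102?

61

Quill's profit: π = (p_{Quill} − 25)(189 − 3p_{Quill} + p_{Folio}).
∂π/∂p_{Quill} = 264 − 6p_{Quill} + p_{Folio} = 0 ⇒ p_{Quill} = 44 + (1/6)p_{Folio}.
At p_{Folio} = 102: p_{Quill} = 44 + (1/6)·102 = 61.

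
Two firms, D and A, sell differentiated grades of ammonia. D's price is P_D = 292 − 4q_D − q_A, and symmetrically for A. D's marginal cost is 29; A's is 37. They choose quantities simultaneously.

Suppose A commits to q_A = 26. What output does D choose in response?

Firm D's profit: π = q_D(292 − 4q_D − q_A) − 29q_D.
∂π/∂q_D = 263 − 8q_D − q_A = 0 ⇒ q_D = 32.875 − 0.125q_A.
At q_A = 26: q_D = 32.875 − 0.125·26 = 29.625.

29.625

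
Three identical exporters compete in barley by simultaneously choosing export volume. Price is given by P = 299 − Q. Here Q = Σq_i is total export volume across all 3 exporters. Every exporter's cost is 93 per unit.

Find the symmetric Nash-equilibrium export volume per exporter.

51.5

A representative exporter's profit is π_i = q_i(299 − Q) − 93q_i, with Q = q_i + Σ_{j≠i} q_j.
First-order condition: 206 − 2q_i − Σ_{j≠i} q_j = 0.
In a symmetric equilibrium every exporter chooses the same q, so Σ_{j≠i} q_j = 2q. The condition becomes 206 − 4q = 0, giving q = 206/4 = 51.5.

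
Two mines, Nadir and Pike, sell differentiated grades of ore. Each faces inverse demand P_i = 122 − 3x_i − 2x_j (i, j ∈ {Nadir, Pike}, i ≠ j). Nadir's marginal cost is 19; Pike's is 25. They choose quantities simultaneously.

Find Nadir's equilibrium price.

58.75

Mine Nadir's profit: π = x_{Nadir}(122 − 3x_{Nadir} − 2x_{Pike}) − 19x_{Nadir}.
∂π/∂x_{Nadir} = 103 − 6x_{Nadir} − 2x_{Pike} = 0 ⇒ x_{Nadir} = 103/6 − (1/3)x_{Pike}.
Similarly x_{Pike} = 97/6 − (1/3)x_{Nadir}.
Plugging x_{Pike} into Nadir's best response: x_{Nadir} = 103/6 − (1/3)(97/6 − (1/3)x_{Nadir}) ⇒ (8/9)x_{Nadir} = 106/9, so x_{Nadir} = 13.25.
Then x_{Pike} = 97/6 − (1/3)·13.25 = 11.75.
P_{Nadir} = 122 − 3·13.25 − 2·11.75 = 58.75.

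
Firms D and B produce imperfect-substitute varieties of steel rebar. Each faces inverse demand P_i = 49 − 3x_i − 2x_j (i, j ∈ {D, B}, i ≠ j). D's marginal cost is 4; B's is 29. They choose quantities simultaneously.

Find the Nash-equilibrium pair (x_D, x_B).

Firm D's profit: π = x_D(49 − 3x_D − 2x_B) − 4x_D.
∂π/∂x_D = 45 − 6x_D − 2x_B = 0 ⇒ x_D = 7.5 − (1/3)x_B.
Similarly x_B = 10/3 − (1/3)x_D.
Solving the two reaction functions simultaneously: (1 − (−1/3)(−1/3))x_D = 7.5 − (1/3)·(10/3), so (8/9)x_D = 115/18 and x_D = 7.1875.
Then x_B = 10/3 − (1/3)·7.1875 = 0.9375.

7.1875, 0.9375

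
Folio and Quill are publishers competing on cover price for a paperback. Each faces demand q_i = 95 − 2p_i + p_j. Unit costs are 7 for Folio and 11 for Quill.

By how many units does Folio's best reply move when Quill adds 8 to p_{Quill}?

Folio's profit: π = (p_{Folio} − 7)(95 − 2p_{Folio} + p_{Quill}).
∂π/∂p_{Folio} = 109 − 4p_{Folio} + p_{Quill} = 0 ⇒ p_{Folio} = 27.25 + 0.25p_{Quill}.
The reaction-function slope is 0.25, so an 8-unit rise in p_{Quill} moves p_{Folio} by 0.25 × 8 = 2. Folio's best response rises — the actions are strategic complements.

2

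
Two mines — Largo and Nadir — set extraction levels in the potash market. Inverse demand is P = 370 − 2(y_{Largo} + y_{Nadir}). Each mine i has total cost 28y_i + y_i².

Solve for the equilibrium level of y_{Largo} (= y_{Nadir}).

Mine Largo's profit: π = y_{Largo}(370 − 2(y_{Largo} + y_{Nadir})) − 28y_{Largo} − y_{Largo}².
∂π/∂y_{Largo} = 342 − 6y_{Largo} − 2y_{Nadir} = 0, so y_{Largo} = 57 − (1/3)y_{Nadir}.
The game is symmetric, so in equilibrium y_{Nadir} = y_{Largo}: the reaction function gives (4/3)y_{Largo} = 57, hence y_{Largo} = 42.75.

42.75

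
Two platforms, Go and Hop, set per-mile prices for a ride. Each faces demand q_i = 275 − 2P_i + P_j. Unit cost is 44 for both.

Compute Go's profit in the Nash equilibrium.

11858

Go's profit: π = (P_{Go} − 44)(275 − 2P_{Go} + P_{Hop}).
∂π/∂P_{Go} = 363 − 4P_{Go} + P_{Hop} = 0 ⇒ P_{Go} = 90.75 + 0.25P_{Hop}.
The game is symmetric, so in equilibrium P_{Hop} = P_{Go}: the reaction function gives 0.75P_{Go} = 90.75, hence P_{Go} = 121.
q_{Go} = 275 − 2·121 + 121 = 154.
Profit = (121 − 44)·154 = 11858.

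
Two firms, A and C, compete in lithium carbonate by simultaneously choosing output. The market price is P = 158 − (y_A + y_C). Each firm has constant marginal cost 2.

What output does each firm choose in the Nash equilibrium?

Firm A's profit: π = y_A(158 − (y_A + y_C)) − 2y_A.
∂π/∂y_A = 156 − 2y_A − y_C = 0, so y_A = 78 − 0.5y_C.
The game is symmetric, so in equilibrium y_C = y_A: the reaction function gives 1.5y_A = 78, hence y_A = 52.

52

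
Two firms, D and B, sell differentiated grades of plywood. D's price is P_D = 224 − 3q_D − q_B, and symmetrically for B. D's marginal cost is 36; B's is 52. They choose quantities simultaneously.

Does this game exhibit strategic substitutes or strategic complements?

Firm D's profit: π = q_D(224 − 3q_D − q_B) − 36q_D.
∂π/∂q_D = 188 − 6q_D − q_B = 0 ⇒ q_D = 94/3 − (1/6)q_B.
The best-response slope dq_D/dq_B = −1/6 < 0: the reaction function is downward-sloping, so the choices are strategic substitutes.

strategic substitutes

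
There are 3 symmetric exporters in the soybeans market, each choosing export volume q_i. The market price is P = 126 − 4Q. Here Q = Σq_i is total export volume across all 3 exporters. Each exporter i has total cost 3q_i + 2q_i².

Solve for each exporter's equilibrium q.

A representative exporter's profit is π_i = q_i(126 − 4Q) − 3q_i − 2q_i², with Q = q_i + Σ_{j≠i} q_j.
First-order condition: 123 − 12q_i − 4Σ_{j≠i} q_j = 0.
With identical exporters, set every q_j = q: then 123 − 12q − 8q = 0, i.e. q = 123/20 = 6.15.

6.15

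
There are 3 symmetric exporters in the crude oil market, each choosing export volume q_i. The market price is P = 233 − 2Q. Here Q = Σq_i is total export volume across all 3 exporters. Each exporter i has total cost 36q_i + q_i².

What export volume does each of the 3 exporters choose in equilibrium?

A representative exporter's profit is π_i = q_i(233 − 2Q) − 36q_i − q_i², with Q = q_i + Σ_{j≠i} q_j.
First-order condition: 197 − 6q_i − 2Σ_{j≠i} q_j = 0.
In a symmetric equilibrium every exporter chooses the same q, so Σ_{j≠i} q_j = 2q. The condition becomes 197 − 10q = 0, giving q = 197/10 = 19.7.

19.7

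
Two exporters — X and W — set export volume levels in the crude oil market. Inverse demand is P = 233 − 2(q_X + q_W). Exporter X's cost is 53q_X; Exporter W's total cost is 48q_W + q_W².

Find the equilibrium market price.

Exporter X's profit: π = q_X(233 − 2(q_X + q_W)) − 53q_X.
∂π/∂q_X = 180 − 4q_X − 2q_W = 0, so q_X = 45 − 0.5q_W.
For W: ∂π/∂q_W = 185 − 6q_W − 2q_X = 0 ⇒ q_W = 185/6 − (1/3)q_X.
Solving the two reaction functions simultaneously: (1 − (−0.5)(−1/3))q_X = 45 − 0.5·(185/6), so (5/6)q_X = 355/12 and q_X = 35.5.
Then q_W = 185/6 − (1/3)·35.5 = 19.
Equilibrium price: P = 233 − 2·54.5 = 124.

124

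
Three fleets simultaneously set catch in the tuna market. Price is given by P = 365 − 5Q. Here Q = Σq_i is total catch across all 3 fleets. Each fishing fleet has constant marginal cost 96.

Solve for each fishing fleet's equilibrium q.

A representative fishing fleet's profit is π_i = q_i(365 − 5Q) − 96q_i, with Q = q_i + Σ_{j≠i} q_j.
First-order condition: 269 − 10q_i − 5Σ_{j≠i} q_j = 0.
With identical fishing fleets, set every q_j = q: then 269 − 10q − 10q = 0, i.e. q = 269/20 = 13.45.

13.45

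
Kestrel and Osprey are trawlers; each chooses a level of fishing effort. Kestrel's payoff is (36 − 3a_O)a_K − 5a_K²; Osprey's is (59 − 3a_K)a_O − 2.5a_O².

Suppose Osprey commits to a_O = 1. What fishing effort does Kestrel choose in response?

3.3

Expanding Kestrel's payoff: 36a_K − 3a_Oa_K − 5a_K².
∂π/∂a_K = 36 − 3a_O − 10a_K = 0, so a_K = 3.6 − 0.3a_O.
At a_O = 1: a_K = 3.6 − 0.3·1 = 3.3.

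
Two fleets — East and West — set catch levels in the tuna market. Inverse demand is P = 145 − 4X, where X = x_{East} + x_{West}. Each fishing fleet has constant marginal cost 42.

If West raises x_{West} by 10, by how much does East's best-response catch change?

Fishing fleet East's profit: π = x_{East}(145 − 4(x_{East} + x_{West})) − 42x_{East}.
∂π/∂x_{East} = 103 − 8x_{East} − 4x_{West} = 0, so x_{East} = 12.875 − 0.5x_{West}.
The reaction-function slope is −0.5, so a 10-unit rise in x_{West} moves x_{East} by −0.5 × 10 = −5. East's best response falls — the actions are strategic substitutes.

-5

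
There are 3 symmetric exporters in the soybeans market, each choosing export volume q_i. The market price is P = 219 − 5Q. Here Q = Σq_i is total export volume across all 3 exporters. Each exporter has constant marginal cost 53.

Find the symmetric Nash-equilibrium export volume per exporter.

A representative exporter's profit is π_i = q_i(219 − 5Q) − 53q_i, with Q = q_i + Σ_{j≠i} q_j.
First-order condition: 166 − 10q_i − 5Σ_{j≠i} q_j = 0.
In a symmetric equilibrium every exporter chooses the same q, so Σ_{j≠i} q_j = 2q. The condition becomes 166 − 20q = 0, giving q = 166/20 = 8.3.

8.3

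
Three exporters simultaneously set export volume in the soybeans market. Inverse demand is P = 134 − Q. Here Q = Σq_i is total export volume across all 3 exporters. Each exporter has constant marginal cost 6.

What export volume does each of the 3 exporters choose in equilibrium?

A representative exporter's profit is π_i = q_i(134 − Q) − 6q_i, with Q = q_i + Σ_{j≠i} q_j.
First-order condition: 128 − 2q_i − Σ_{j≠i} q_j = 0.
Imposing symmetry (q_j = q for all j) turns Σ_{j≠i} q_j into 2q, so 128 = 4q and q = 32.

32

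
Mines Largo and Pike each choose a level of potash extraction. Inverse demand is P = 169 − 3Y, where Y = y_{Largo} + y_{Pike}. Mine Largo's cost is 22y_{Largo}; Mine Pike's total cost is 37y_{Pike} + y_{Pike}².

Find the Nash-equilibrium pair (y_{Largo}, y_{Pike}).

20, 9

Mine Largo's profit: π = y_{Largo}(169 − 3(y_{Largo} + y_{Pike})) − 22y_{Largo}.
∂π/∂y_{Largo} = 147 − 6y_{Largo} − 3y_{Pike} = 0, so y_{Largo} = 24.5 − 0.5y_{Pike}.
For Pike: ∂π/∂y_{Pike} = 132 − 8y_{Pike} − 3y_{Largo} = 0 ⇒ y_{Pike} = 16.5 − 0.375y_{Largo}.
Substituting the second reaction function into the first: y_{Largo} = 24.5 − 0.5(16.5 − 0.375y_{Largo}), which gives 0.8125y_{Largo} = 16.25 ⇒ y_{Largo} = 20.
Then y_{Pike} = 16.5 − 0.375·20 = 9.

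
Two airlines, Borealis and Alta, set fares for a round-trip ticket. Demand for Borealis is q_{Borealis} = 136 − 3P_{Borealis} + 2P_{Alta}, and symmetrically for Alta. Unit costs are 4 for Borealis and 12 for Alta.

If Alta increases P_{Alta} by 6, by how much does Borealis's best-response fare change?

Borealis's profit: π = (P_{Borealis} − 4)(136 − 3P_{Borealis} + 2P_{Alta}).
∂π/∂P_{Borealis} = 148 − 6P_{Borealis} + 2P_{Alta} = 0 ⇒ P_{Borealis} = 74/3 + (1/3)P_{Alta}.
The reaction-function slope is 1/3, so a 6-unit rise in P_{Alta} moves P_{Borealis} by 1/3 × 6 = 2. Borealis's best response rises — the actions are strategic complements.

2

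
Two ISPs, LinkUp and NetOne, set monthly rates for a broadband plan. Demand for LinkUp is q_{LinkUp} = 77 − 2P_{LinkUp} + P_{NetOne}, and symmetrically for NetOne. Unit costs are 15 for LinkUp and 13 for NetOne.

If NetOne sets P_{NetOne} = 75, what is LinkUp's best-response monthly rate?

45.5

LinkUp's profit: π = (P_{LinkUp} − 15)(77 − 2P_{LinkUp} + P_{NetOne}).
∂π/∂P_{LinkUp} = 107 − 4P_{LinkUp} + P_{NetOne} = 0 ⇒ P_{LinkUp} = 26.75 + 0.25P_{NetOne}.
At P_{NetOne} = 75: P_{LinkUp} = 26.75 + 0.25·75 = 45.5.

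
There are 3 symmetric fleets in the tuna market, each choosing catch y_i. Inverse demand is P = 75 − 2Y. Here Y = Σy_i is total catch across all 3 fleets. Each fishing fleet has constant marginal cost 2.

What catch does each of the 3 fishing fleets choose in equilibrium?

A representative fishing fleet's profit is π_i = y_i(75 − 2Y) − 2y_i, with Y = y_i + Σ_{j≠i} y_j.
First-order condition: 73 − 4y_i − 2Σ_{j≠i} y_j = 0.
With identical fishing fleets, set every y_j = y: then 73 − 4y − 4y = 0, i.e. y = 73/8 = 9.125.

9.125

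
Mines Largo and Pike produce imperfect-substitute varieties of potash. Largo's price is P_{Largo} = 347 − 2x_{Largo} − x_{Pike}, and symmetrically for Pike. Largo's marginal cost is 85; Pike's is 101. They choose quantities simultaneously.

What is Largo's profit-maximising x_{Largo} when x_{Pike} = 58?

51

Mine Largo's profit: π = x_{Largo}(347 − 2x_{Largo} − x_{Pike}) − 85x_{Largo}.
∂π/∂x_{Largo} = 262 − 4x_{Largo} − x_{Pike} = 0 ⇒ x_{Largo} = 65.5 − 0.25x_{Pike}.
At x_{Pike} = 58: x_{Largo} = 65.5 − 0.25·58 = 51.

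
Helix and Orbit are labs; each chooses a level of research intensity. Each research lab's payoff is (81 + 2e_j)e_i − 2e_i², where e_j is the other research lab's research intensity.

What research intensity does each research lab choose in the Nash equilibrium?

Helix's payoff is (81 + 2e_O)e_H − 2e_H².
∂π/∂e_H = 81 + 2e_O − 4e_H = 0, so e_H = 20.25 + 0.5e_O.
The game is symmetric, so in equilibrium e_O = e_H: the reaction function gives 0.5e_H = 20.25, hence e_H = 40.5.

40.5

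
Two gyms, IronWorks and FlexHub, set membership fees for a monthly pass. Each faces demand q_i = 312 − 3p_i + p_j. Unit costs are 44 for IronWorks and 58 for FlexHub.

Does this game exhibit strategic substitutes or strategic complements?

strategic complements

IronWorks's profit: π = (p_{IronWorks} − 44)(312 − 3p_{IronWorks} + p_{FlexHub}).
∂π/∂p_{IronWorks} = 444 − 6p_{IronWorks} + p_{FlexHub} = 0 ⇒ p_{IronWorks} = 74 + (1/6)p_{FlexHub}.
The best-response slope dp_{IronWorks}/dp_{FlexHub} = 1/6 > 0: the reaction function is upward-sloping, so the choices are strategic complements.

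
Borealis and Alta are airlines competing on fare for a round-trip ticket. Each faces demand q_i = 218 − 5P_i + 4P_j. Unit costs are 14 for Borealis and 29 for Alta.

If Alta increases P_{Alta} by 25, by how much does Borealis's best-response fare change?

Borealis's profit: π = (P_{Borealis} − 14)(218 − 5P_{Borealis} + 4P_{Alta}).
∂π/∂P_{Borealis} = 288 − 10P_{Borealis} + 4P_{Alta} = 0 ⇒ P_{Borealis} = 28.8 + 0.4P_{Alta}.
The reaction-function slope is 0.4, so a 25-unit rise in P_{Alta} moves P_{Borealis} by 0.4 × 25 = 10. Borealis's best response rises — the actions are strategic complements.

10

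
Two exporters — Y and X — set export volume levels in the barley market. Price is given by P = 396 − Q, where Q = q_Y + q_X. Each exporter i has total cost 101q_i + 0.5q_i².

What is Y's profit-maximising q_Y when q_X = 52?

81

Exporter Y's profit: π = q_Y(396 − (q_Y + q_X)) − 101q_Y − 0.5q_Y².
∂π/∂q_Y = 295 − 3q_Y − q_X = 0, so q_Y = 295/3 − (1/3)q_X.
At q_X = 52: q_Y = 295/3 − (1/3)·52 = 81.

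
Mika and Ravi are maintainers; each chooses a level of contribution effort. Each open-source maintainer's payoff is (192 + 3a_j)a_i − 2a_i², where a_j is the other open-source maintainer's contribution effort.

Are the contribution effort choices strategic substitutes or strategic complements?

strategic complements

Mika's payoff is (192 + 3a_R)a_M − 2a_M².
∂π/∂a_M = 192 + 3a_R − 4a_M = 0, so a_M = 48 + 0.75a_R.
The best-response slope da_M/da_R = 0.75 > 0: the reaction function is upward-sloping, so the choices are strategic complements.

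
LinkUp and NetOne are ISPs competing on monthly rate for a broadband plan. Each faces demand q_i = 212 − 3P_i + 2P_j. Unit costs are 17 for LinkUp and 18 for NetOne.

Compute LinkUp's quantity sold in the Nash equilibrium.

LinkUp's profit: π = (P_{LinkUp} − 17)(212 − 3P_{LinkUp} + 2P_{NetOne}).
∂π/∂P_{LinkUp} = 263 − 6P_{LinkUp} + 2P_{NetOne} = 0 ⇒ P_{LinkUp} = 263/6 + (1/3)P_{NetOne}.
Similarly P_{NetOne} = 133/3 + (1/3)P_{LinkUp}.
Plugging P_{NetOne} into LinkUp's best response: P_{LinkUp} = 263/6 + (1/3)(133/3 + (1/3)P_{LinkUp}) ⇒ (8/9)P_{LinkUp} = 1055/18, so P_{LinkUp} = 65.9375.
Then P_{NetOne} = 133/3 + (1/3)·65.9375 = 66.3125.
q_{LinkUp} = 212 − 3·65.9375 + 2·66.3125 = 146.8125.

146.8125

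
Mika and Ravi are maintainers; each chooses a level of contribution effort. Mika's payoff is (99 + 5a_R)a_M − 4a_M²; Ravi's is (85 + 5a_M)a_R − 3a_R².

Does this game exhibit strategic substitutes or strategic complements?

strategic complements

Expanding Mika's payoff: 99a_M + 5a_Ra_M − 4a_M².
∂π/∂a_M = 99 + 5a_R − 8a_M = 0, so a_M = 12.375 + 0.625a_R.
The best-response slope da_M/da_R = 0.625 > 0: the reaction function is upward-sloping, so the choices are strategic complements.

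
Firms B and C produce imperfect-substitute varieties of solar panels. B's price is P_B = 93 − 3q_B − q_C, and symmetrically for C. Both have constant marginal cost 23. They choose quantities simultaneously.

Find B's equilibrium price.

Firm B's profit: π = q_B(93 − 3q_B − q_C) − 23q_B.
∂π/∂q_B = 70 − 6q_B − q_C = 0 ⇒ q_B = 35/3 − (1/6)q_C.
Setting q_B = q_C in the reaction function: q_B = 35/3 − (1/6)q_B, so q_B = (35/3) / (7/6) = 10.
P_B = 93 − 3·10 − 10 = 53.

53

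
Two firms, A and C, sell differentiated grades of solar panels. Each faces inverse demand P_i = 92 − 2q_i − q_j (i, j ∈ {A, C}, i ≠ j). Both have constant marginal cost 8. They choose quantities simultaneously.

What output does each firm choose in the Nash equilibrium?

Firm A's profit: π = q_A(92 − 2q_A − q_C) − 8q_A.
∂π/∂q_A = 84 − 4q_A − q_C = 0 ⇒ q_A = 21 − 0.25q_C.
Setting q_A = q_C in the reaction function: q_A = 21 − 0.25q_A, so q_A = 21 / 1.25 = 16.8.

16.8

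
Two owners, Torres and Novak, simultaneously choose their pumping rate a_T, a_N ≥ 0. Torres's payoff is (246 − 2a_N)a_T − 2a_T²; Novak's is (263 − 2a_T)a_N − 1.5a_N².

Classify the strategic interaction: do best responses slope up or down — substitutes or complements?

strategic substitutes

Expanding Torres's payoff: 246a_T − 2a_Na_T − 2a_T².
∂π/∂a_T = 246 − 2a_N − 4a_T = 0, so a_T = 61.5 − 0.5a_N.
The best-response slope da_T/da_N = −0.5 < 0: the reaction function is downward-sloping, so the choices are strategic substitutes.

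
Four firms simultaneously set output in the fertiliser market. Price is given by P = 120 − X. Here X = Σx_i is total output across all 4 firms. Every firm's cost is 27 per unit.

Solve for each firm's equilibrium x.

A representative firm's profit is π_i = x_i(120 − X) − 27x_i, with X = x_i + Σ_{j≠i} x_j.
First-order condition: 93 − 2x_i − Σ_{j≠i} x_j = 0.
With identical firms, set every x_j = x: then 93 − 2x − 3x = 0, i.e. x = 93/5 = 18.6.

18.6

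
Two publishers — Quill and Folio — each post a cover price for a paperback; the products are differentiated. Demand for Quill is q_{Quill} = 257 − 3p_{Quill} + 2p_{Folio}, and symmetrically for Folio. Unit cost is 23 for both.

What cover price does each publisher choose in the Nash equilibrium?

Quill's profit: π = (p_{Quill} − 23)(257 − 3p_{Quill} + 2p_{Folio}).
∂π/∂p_{Quill} = 326 − 6p_{Quill} + 2p_{Folio} = 0 ⇒ p_{Quill} = 163/3 + (1/3)p_{Folio}.
By symmetry p_{Folio} = p_{Quill}; substituting into the reaction function, (2/3)p_{Quill} = 163/3 and p_{Quill} = 81.5.

81.5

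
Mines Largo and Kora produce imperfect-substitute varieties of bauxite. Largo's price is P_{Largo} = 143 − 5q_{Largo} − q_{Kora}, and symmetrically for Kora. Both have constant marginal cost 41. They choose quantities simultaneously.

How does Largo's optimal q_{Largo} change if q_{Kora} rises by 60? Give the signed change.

Mine Largo's profit: π = q_{Largo}(143 − 5q_{Largo} − q_{Kora}) − 41q_{Largo}.
∂π/∂q_{Largo} = 102 − 10q_{Largo} − q_{Kora} = 0 ⇒ q_{Largo} = 10.2 − 0.1q_{Kora}.
The reaction-function slope is −0.1, so a 60-unit rise in q_{Kora} moves q_{Largo} by −0.1 × 60 = −6. Largo's best response falls — the actions are strategic substitutes.

-6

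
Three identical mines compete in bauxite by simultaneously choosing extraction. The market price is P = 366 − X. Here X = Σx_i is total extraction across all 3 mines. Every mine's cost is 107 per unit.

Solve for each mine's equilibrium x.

A representative mine's profit is π_i = x_i(366 − X) − 107x_i, with X = x_i + Σ_{j≠i} x_j.
First-order condition: 259 − 2x_i − Σ_{j≠i} x_j = 0.
Imposing symmetry (x_j = x for all j) turns Σ_{j≠i} x_j into 2x, so 259 = 4x and x = 64.75.

64.75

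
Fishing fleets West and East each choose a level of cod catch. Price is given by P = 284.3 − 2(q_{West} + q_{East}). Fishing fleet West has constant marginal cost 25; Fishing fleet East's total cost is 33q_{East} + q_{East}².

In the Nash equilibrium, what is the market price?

130.32

Fishing fleet West's profit: π = q_{West}(284.3 − 2(q_{West} + q_{East})) − 25q_{West}.
∂π/∂q_{West} = 259.3 − 4q_{West} − 2q_{East} = 0, so q_{West} = 64.825 − 0.5q_{East}.
For East: ∂π/∂q_{East} = 251.3 − 6q_{East} − 2q_{West} = 0 ⇒ q_{East} = 2513/60 − (1/3)q_{West}.
Plugging q_{East} into West's best response: q_{West} = 64.825 − 0.5(2513/60 − (1/3)q_{West}) ⇒ (5/6)q_{West} = 2633/60, so q_{West} = 52.66.
Then q_{East} = 2513/60 − (1/3)·52.66 = 24.33.
Equilibrium price: P = 284.3 − 2·76.99 = 130.32.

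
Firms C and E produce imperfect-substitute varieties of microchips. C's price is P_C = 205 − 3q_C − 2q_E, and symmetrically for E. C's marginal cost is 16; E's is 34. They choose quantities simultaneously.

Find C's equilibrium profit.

1837.6875

Firm C's profit: π = q_C(205 − 3q_C − 2q_E) − 16q_C.
∂π/∂q_C = 189 − 6q_C − 2q_E = 0 ⇒ q_C = 31.5 − (1/3)q_E.
Similarly q_E = 28.5 − (1/3)q_C.
Solving the two reaction functions simultaneously: (1 − (−1/3)(−1/3))q_C = 31.5 − (1/3)·28.5, so (8/9)q_C = 22 and q_C = 24.75.
Then q_E = 28.5 − (1/3)·24.75 = 20.25.
P_C = 205 − 3·24.75 − 2·20.25 = 90.25.
Profit = (90.25 − 16)·24.75 = 1837.6875.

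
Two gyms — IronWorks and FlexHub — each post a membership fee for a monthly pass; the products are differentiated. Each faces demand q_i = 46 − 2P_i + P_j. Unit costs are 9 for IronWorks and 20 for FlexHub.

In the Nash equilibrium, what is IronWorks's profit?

380.88

IronWorks's profit: π = (P_{IronWorks} − 9)(46 − 2P_{IronWorks} + P_{FlexHub}).
∂π/∂P_{IronWorks} = 64 − 4P_{IronWorks} + P_{FlexHub} = 0 ⇒ P_{IronWorks} = 16 + 0.25P_{FlexHub}.
Similarly P_{FlexHub} = 21.5 + 0.25P_{IronWorks}.
Plugging P_{FlexHub} into IronWorks's best response: P_{IronWorks} = 16 + 0.25(21.5 + 0.25P_{IronWorks}) ⇒ 0.9375P_{IronWorks} = 21.375, so P_{IronWorks} = 22.8.
Then P_{FlexHub} = 21.5 + 0.25·22.8 = 27.2.
q_{IronWorks} = 46 − 2·22.8 + 27.2 = 27.6.
Profit = (22.8 − 9)·27.6 = 380.88.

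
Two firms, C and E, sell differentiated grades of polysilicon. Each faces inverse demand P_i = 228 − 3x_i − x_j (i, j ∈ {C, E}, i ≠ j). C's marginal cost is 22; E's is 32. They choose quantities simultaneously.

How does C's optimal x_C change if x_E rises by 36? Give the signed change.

-6

Firm C's profit: π = x_C(228 − 3x_C − x_E) − 22x_C.
∂π/∂x_C = 206 − 6x_C − x_E = 0 ⇒ x_C = 103/3 − (1/6)x_E.
The reaction-function slope is −1/6, so a 36-unit rise in x_E moves x_C by −1/6 × 36 = −6. C's best response falls — the actions are strategic substitutes.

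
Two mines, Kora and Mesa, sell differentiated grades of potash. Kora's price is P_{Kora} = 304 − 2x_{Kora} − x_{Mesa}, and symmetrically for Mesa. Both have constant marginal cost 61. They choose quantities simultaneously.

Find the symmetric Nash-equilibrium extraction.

Mine Kora's profit: π = x_{Kora}(304 − 2x_{Kora} − x_{Mesa}) − 61x_{Kora}.
∂π/∂x_{Kora} = 243 − 4x_{Kora} − x_{Mesa} = 0 ⇒ x_{Kora} = 60.75 − 0.25x_{Mesa}.
Setting x_{Kora} = x_{Mesa} in the reaction function: x_{Kora} = 60.75 − 0.25x_{Kora}, so x_{Kora} = 60.75 / 1.25 = 48.6.

48.6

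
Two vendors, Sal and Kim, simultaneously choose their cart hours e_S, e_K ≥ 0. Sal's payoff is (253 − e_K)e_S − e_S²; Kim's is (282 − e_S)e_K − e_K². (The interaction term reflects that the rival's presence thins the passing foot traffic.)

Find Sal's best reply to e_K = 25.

Expanding Sal's payoff: 253e_S − e_Ke_S − e_S².
∂π/∂e_S = 253 − e_K − 2e_S = 0, so e_S = 126.5 − 0.5e_K.
At e_K = 25: e_S = 126.5 − 0.5·25 = 114.

114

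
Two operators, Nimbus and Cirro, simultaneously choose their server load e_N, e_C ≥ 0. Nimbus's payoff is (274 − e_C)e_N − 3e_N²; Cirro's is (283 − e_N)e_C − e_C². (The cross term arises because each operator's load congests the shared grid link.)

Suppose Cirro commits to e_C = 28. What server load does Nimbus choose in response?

Expanding Nimbus's payoff: 274e_N − e_Ce_N − 3e_N².
∂π/∂e_N = 274 − e_C − 6e_N = 0, so e_N = 137/3 − (1/6)e_C.
At e_C = 28: e_N = 137/3 − (1/6)·28 = 41.

41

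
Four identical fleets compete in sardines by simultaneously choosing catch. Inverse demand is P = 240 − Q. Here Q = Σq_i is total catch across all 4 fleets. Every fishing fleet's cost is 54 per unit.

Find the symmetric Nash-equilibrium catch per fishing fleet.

A representative fishing fleet's profit is π_i = q_i(240 − Q) − 54q_i, with Q = q_i + Σ_{j≠i} q_j.
First-order condition: 186 − 2q_i − Σ_{j≠i} q_j = 0.
Imposing symmetry (q_j = q for all j) turns Σ_{j≠i} q_j into 3q, so 186 = 5q and q = 37.2.

37.2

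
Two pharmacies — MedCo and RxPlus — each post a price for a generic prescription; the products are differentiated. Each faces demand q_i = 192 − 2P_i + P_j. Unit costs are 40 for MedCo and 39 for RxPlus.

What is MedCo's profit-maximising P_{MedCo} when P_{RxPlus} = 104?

MedCo's profit: π = (P_{MedCo} − 40)(192 − 2P_{MedCo} + P_{RxPlus}).
∂π/∂P_{MedCo} = 272 − 4P_{MedCo} + P_{RxPlus} = 0 ⇒ P_{MedCo} = 68 + 0.25P_{RxPlus}.
At P_{RxPlus} = 104: P_{MedCo} = 68 + 0.25·104 = 94.

94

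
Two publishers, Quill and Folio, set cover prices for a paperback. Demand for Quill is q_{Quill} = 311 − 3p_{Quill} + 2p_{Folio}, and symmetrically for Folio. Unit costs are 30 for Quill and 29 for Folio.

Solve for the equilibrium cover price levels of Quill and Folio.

100.0625, 99.6875

Quill's profit: π = (p_{Quill} − 30)(311 − 3p_{Quill} + 2p_{Folio}).
∂π/∂p_{Quill} = 401 − 6p_{Quill} + 2p_{Folio} = 0 ⇒ p_{Quill} = 401/6 + (1/3)p_{Folio}.
Similarly p_{Folio} = 199/3 + (1/3)p_{Quill}.
Substituting the second reaction function into the first: p_{Quill} = 401/6 + (1/3)(199/3 + (1/3)p_{Quill}), which gives (8/9)p_{Quill} = 1601/18 ⇒ p_{Quill} = 100.0625.
Then p_{Folio} = 199/3 + (1/3)·100.0625 = 99.6875.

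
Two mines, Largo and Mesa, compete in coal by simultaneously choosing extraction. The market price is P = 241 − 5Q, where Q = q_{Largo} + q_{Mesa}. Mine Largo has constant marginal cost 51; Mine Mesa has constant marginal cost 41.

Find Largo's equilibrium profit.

720

Mine Largo's profit: π = q_{Largo}(241 − 5(q_{Largo} + q_{Mesa})) − 51q_{Largo}.
∂π/∂q_{Largo} = 190 − 10q_{Largo} − 5q_{Mesa} = 0, so q_{Largo} = 19 − 0.5q_{Mesa}.
By the same steps for Mesa: q_{Mesa} = 20 − 0.5q_{Largo}.
Plugging q_{Mesa} into Largo's best response: q_{Largo} = 19 − 0.5(20 − 0.5q_{Largo}) ⇒ 0.75q_{Largo} = 9, so q_{Largo} = 12.
Then q_{Mesa} = 20 − 0.5·12 = 14.
Price P = 241 − 5·26 = 111.
Largo's profit: (111 − 51)·12 = 720.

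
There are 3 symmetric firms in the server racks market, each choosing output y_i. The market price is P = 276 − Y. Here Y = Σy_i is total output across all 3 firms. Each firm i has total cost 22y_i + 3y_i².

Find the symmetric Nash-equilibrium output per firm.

25.4

A representative firm's profit is π_i = y_i(276 − Y) − 22y_i − 3y_i², with Y = y_i + Σ_{j≠i} y_j.
First-order condition: 254 − 8y_i − Σ_{j≠i} y_j = 0.
With identical firms, set every y_j = y: then 254 − 8y − 2y = 0, i.e. y = 254/10 = 25.4.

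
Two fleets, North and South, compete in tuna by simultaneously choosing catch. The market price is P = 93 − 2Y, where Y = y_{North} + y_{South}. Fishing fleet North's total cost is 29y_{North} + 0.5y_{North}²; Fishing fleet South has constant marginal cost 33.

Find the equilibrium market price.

Fishing fleet North's profit: π = y_{North}(93 − 2(y_{North} + y_{South})) − 29y_{North} − 0.5y_{North}².
∂π/∂y_{North} = 64 − 5y_{North} − 2y_{South} = 0, so y_{North} = 12.8 − 0.4y_{South}.
For South: ∂π/∂y_{South} = 60 − 4y_{South} − 2y_{North} = 0 ⇒ y_{South} = 15 − 0.5y_{North}.
Substituting the second reaction function into the first: y_{North} = 12.8 − 0.4(15 − 0.5y_{North}), which gives 0.8y_{North} = 6.8 ⇒ y_{North} = 8.5.
Then y_{South} = 15 − 0.5·8.5 = 10.75.
Equilibrium price: P = 93 − 2·19.25 = 54.5.

54.5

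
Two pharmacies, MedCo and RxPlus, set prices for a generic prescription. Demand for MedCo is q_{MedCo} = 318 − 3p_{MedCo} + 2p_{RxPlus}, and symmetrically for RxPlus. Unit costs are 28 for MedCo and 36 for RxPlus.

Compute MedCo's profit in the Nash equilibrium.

16428

MedCo's profit: π = (p_{MedCo} − 28)(318 − 3p_{MedCo} + 2p_{RxPlus}).
∂π/∂p_{MedCo} = 402 − 6p_{MedCo} + 2p_{RxPlus} = 0 ⇒ p_{MedCo} = 67 + (1/3)p_{RxPlus}.
Similarly p_{RxPlus} = 71 + (1/3)p_{MedCo}.
Substituting the second reaction function into the first: p_{MedCo} = 67 + (1/3)(71 + (1/3)p_{MedCo}), which gives (8/9)p_{MedCo} = 272/3 ⇒ p_{MedCo} = 102.
Then p_{RxPlus} = 71 + (1/3)·102 = 105.
q_{MedCo} = 318 − 3·102 + 2·105 = 222.
Profit = (102 − 28)·222 = 16428.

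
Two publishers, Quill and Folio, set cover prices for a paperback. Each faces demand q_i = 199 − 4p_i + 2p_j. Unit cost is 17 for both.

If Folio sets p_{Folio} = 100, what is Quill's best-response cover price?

58.375

Quill's profit: π = (p_{Quill} − 17)(199 − 4p_{Quill} + 2p_{Folio}).
∂π/∂p_{Quill} = 267 − 8p_{Quill} + 2p_{Folio} = 0 ⇒ p_{Quill} = 33.375 + 0.25p_{Folio}.
At p_{Folio} = 100: p_{Quill} = 33.375 + 0.25·100 = 58.375.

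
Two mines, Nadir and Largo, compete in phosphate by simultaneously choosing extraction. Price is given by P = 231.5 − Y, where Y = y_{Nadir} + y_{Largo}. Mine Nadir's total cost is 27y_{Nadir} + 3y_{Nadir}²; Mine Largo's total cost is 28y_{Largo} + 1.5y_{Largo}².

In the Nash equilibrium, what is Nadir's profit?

Mine Nadir's profit: π = y_{Nadir}(231.5 − (y_{Nadir} + y_{Largo})) − 27y_{Nadir} − 3y_{Nadir}².
∂π/∂y_{Nadir} = 204.5 − 8y_{Nadir} − y_{Largo} = 0, so y_{Nadir} = 25.5625 − 0.125y_{Largo}.
For Largo: ∂π/∂y_{Largo} = 203.5 − 5y_{Largo} − y_{Nadir} = 0 ⇒ y_{Largo} = 40.7 − 0.2y_{Nadir}.
Plugging y_{Largo} into Nadir's best response: y_{Nadir} = 25.5625 − 0.125(40.7 − 0.2y_{Nadir}) ⇒ 0.975y_{Nadir} = 20.475, so y_{Nadir} = 21.
Then y_{Largo} = 40.7 − 0.2·21 = 36.5.
Price P = 231.5 − 57.5 = 174.
Nadir's profit: (174 − 27)·21 − 3(21)² = 1764.

1764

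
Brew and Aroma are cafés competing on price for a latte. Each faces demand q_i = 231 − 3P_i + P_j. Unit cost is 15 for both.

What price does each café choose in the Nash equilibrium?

55.2

Brew's profit: π = (P_{Brew} − 15)(231 − 3P_{Brew} + P_{Aroma}).
∂π/∂P_{Brew} = 276 − 6P_{Brew} + P_{Aroma} = 0 ⇒ P_{Brew} = 46 + (1/6)P_{Aroma}.
The game is symmetric, so in equilibrium P_{Aroma} = P_{Brew}: the reaction function gives (5/6)P_{Brew} = 46, hence P_{Brew} = 55.2.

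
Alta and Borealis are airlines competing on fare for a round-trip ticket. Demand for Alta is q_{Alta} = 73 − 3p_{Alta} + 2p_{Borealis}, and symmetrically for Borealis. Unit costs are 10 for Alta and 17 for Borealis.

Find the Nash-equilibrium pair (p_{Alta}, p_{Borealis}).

Alta's profit: π = (p_{Alta} − 10)(73 − 3p_{Alta} + 2p_{Borealis}).
∂π/∂p_{Alta} = 103 − 6p_{Alta} + 2p_{Borealis} = 0 ⇒ p_{Alta} = 103/6 + (1/3)p_{Borealis}.
Similarly p_{Borealis} = 62/3 + (1/3)p_{Alta}.
Plugging p_{Borealis} into Alta's best response: p_{Alta} = 103/6 + (1/3)(62/3 + (1/3)p_{Alta}) ⇒ (8/9)p_{Alta} = 433/18, so p_{Alta} = 27.0625.
Then p_{Borealis} = 62/3 + (1/3)·27.0625 = 29.6875.

27.0625, 29.6875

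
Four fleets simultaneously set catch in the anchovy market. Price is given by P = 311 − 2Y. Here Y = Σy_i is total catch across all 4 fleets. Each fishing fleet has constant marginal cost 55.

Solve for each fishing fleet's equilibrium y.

25.6

A representative fishing fleet's profit is π_i = y_i(311 − 2Y) − 55y_i, with Y = y_i + Σ_{j≠i} y_j.
First-order condition: 256 − 4y_i − 2Σ_{j≠i} y_j = 0.
Imposing symmetry (y_j = y for all j) turns Σ_{j≠i} y_j into 3y, so 256 = 10y and y = 25.6.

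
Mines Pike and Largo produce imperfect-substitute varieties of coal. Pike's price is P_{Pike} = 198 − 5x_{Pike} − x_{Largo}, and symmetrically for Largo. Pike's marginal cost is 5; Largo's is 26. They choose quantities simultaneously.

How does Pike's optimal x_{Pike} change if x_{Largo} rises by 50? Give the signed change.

Mine Pike's profit: π = x_{Pike}(198 − 5x_{Pike} − x_{Largo}) − 5x_{Pike}.
∂π/∂x_{Pike} = 193 − 10x_{Pike} − x_{Largo} = 0 ⇒ x_{Pike} = 19.3 − 0.1x_{Largo}.
The reaction-function slope is −0.1, so a 50-unit rise in x_{Largo} moves x_{Pike} by −0.1 × 50 = −5. Pike's best response falls — the actions are strategic substitutes.

-5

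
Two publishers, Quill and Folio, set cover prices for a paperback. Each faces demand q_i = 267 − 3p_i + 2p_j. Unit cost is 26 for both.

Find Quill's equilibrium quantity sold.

180.75

Quill's profit: π = (p_{Quill} − 26)(267 − 3p_{Quill} + 2p_{Folio}).
∂π/∂p_{Quill} = 345 − 6p_{Quill} + 2p_{Folio} = 0 ⇒ p_{Quill} = 57.5 + (1/3)p_{Folio}.
By symmetry p_{Folio} = p_{Quill}; substituting into the reaction function, (2/3)p_{Quill} = 57.5 and p_{Quill} = 86.25.
q_{Quill} = 267 − 3·86.25 + 2·86.25 = 180.75.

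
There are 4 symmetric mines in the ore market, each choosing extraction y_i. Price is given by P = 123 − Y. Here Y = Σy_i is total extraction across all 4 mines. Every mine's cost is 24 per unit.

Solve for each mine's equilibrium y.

19.8

A representative mine's profit is π_i = y_i(123 − Y) − 24y_i, with Y = y_i + Σ_{j≠i} y_j.
First-order condition: 99 − 2y_i − Σ_{j≠i} y_j = 0.
In a symmetric equilibrium every mine chooses the same y, so Σ_{j≠i} y_j = 3y. The condition becomes 99 − 5y = 0, giving y = 99/5 = 19.8.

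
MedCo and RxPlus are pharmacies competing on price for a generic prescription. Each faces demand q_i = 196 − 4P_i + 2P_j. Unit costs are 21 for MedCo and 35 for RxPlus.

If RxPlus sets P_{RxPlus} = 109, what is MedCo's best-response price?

MedCo's profit: π = (P_{MedCo} − 21)(196 − 4P_{MedCo} + 2P_{RxPlus}).
∂π/∂P_{MedCo} = 280 − 8P_{MedCo} + 2P_{RxPlus} = 0 ⇒ P_{MedCo} = 35 + 0.25P_{RxPlus}.
At P_{RxPlus} = 109: P_{MedCo} = 35 + 0.25·109 = 62.25.

62.25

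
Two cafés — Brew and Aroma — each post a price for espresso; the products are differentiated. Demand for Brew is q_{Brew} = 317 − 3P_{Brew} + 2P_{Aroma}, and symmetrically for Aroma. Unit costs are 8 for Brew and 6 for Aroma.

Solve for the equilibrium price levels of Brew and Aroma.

Brew's profit: π = (P_{Brew} − 8)(317 − 3P_{Brew} + 2P_{Aroma}).
∂π/∂P_{Brew} = 341 − 6P_{Brew} + 2P_{Aroma} = 0 ⇒ P_{Brew} = 341/6 + (1/3)P_{Aroma}.
Similarly P_{Aroma} = 335/6 + (1/3)P_{Brew}.
Substituting the second reaction function into the first: P_{Brew} = 341/6 + (1/3)(335/6 + (1/3)P_{Brew}), which gives (8/9)P_{Brew} = 679/9 ⇒ P_{Brew} = 84.875.
Then P_{Aroma} = 335/6 + (1/3)·84.875 = 84.125.

84.875, 84.125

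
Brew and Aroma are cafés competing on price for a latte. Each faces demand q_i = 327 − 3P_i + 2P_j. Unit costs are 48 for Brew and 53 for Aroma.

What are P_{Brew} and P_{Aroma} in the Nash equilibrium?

118.6875, 120.5625

Brew's profit: π = (P_{Brew} − 48)(327 − 3P_{Brew} + 2P_{Aroma}).
∂π/∂P_{Brew} = 471 − 6P_{Brew} + 2P_{Aroma} = 0 ⇒ P_{Brew} = 78.5 + (1/3)P_{Aroma}.
Similarly P_{Aroma} = 81 + (1/3)P_{Brew}.
Plugging P_{Aroma} into Brew's best response: P_{Brew} = 78.5 + (1/3)(81 + (1/3)P_{Brew}) ⇒ (8/9)P_{Brew} = 105.5, so P_{Brew} = 118.6875.
Then P_{Aroma} = 81 + (1/3)·118.6875 = 120.5625.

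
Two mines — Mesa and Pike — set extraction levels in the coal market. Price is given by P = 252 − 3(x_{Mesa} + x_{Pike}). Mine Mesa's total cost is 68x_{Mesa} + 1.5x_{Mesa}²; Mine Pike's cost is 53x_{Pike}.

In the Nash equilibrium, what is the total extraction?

Mine Mesa's profit: π = x_{Mesa}(252 − 3(x_{Mesa} + x_{Pike})) − 68x_{Mesa} − 1.5x_{Mesa}².
∂π/∂x_{Mesa} = 184 − 9x_{Mesa} − 3x_{Pike} = 0, so x_{Mesa} = 184/9 − (1/3)x_{Pike}.
For Pike: ∂π/∂x_{Pike} = 199 − 6x_{Pike} − 3x_{Mesa} = 0 ⇒ x_{Pike} = 199/6 − 0.5x_{Mesa}.
Substituting the second reaction function into the first: x_{Mesa} = 184/9 − (1/3)(199/6 − 0.5x_{Mesa}), which gives (5/6)x_{Mesa} = 169/18 ⇒ x_{Mesa} = 169/15.
Then x_{Pike} = 199/6 − 0.5·(169/15) = 413/15.
Total extraction: 169/15 + 413/15 = 38.8.

38.8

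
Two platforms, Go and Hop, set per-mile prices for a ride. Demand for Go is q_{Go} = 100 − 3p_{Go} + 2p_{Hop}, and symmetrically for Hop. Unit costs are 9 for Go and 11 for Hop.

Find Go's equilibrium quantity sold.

69.375

Go's profit: π = (p_{Go} − 9)(100 − 3p_{Go} + 2p_{Hop}).
∂π/∂p_{Go} = 127 − 6p_{Go} + 2p_{Hop} = 0 ⇒ p_{Go} = 127/6 + (1/3)p_{Hop}.
Similarly p_{Hop} = 133/6 + (1/3)p_{Go}.
Solving the two reaction functions simultaneously: (1 − (1/3)(1/3))p_{Go} = 127/6 + (1/3)·(133/6), so (8/9)p_{Go} = 257/9 and p_{Go} = 32.125.
Then p_{Hop} = 133/6 + (1/3)·32.125 = 32.875.
q_{Go} = 100 − 3·32.125 + 2·32.875 = 69.375.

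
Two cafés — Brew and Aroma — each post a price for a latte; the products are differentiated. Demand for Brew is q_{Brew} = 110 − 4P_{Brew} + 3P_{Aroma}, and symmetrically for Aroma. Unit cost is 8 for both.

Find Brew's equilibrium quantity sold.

81.6

Brew's profit: π = (P_{Brew} − 8)(110 − 4P_{Brew} + 3P_{Aroma}).
∂π/∂P_{Brew} = 142 − 8P_{Brew} + 3P_{Aroma} = 0 ⇒ P_{Brew} = 17.75 + 0.375P_{Aroma}.
The game is symmetric, so in equilibrium P_{Aroma} = P_{Brew}: the reaction function gives 0.625P_{Brew} = 17.75, hence P_{Brew} = 28.4.
q_{Brew} = 110 − 4·28.4 + 3·28.4 = 81.6.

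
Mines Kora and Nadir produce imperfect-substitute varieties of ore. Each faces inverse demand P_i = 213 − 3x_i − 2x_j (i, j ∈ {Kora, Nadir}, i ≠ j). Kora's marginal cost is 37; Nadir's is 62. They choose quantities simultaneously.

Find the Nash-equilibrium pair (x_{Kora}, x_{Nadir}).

Mine Kora's profit: π = x_{Kora}(213 − 3x_{Kora} − 2x_{Nadir}) − 37x_{Kora}.
∂π/∂x_{Kora} = 176 − 6x_{Kora} − 2x_{Nadir} = 0 ⇒ x_{Kora} = 88/3 − (1/3)x_{Nadir}.
Similarly x_{Nadir} = 151/6 − (1/3)x_{Kora}.
Plugging x_{Nadir} into Kora's best response: x_{Kora} = 88/3 − (1/3)(151/6 − (1/3)x_{Kora}) ⇒ (8/9)x_{Kora} = 377/18, so x_{Kora} = 23.5625.
Then x_{Nadir} = 151/6 − (1/3)·23.5625 = 17.3125.

23.5625, 17.3125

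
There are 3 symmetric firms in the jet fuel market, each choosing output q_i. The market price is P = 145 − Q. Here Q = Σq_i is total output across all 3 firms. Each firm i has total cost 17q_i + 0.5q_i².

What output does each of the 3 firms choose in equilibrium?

25.6

A representative firm's profit is π_i = q_i(145 − Q) − 17q_i − 0.5q_i², with Q = q_i + Σ_{j≠i} q_j.
First-order condition: 128 − 3q_i − Σ_{j≠i} q_j = 0.
Imposing symmetry (q_j = q for all j) turns Σ_{j≠i} q_j into 2q, so 128 = 5q and q = 25.6.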